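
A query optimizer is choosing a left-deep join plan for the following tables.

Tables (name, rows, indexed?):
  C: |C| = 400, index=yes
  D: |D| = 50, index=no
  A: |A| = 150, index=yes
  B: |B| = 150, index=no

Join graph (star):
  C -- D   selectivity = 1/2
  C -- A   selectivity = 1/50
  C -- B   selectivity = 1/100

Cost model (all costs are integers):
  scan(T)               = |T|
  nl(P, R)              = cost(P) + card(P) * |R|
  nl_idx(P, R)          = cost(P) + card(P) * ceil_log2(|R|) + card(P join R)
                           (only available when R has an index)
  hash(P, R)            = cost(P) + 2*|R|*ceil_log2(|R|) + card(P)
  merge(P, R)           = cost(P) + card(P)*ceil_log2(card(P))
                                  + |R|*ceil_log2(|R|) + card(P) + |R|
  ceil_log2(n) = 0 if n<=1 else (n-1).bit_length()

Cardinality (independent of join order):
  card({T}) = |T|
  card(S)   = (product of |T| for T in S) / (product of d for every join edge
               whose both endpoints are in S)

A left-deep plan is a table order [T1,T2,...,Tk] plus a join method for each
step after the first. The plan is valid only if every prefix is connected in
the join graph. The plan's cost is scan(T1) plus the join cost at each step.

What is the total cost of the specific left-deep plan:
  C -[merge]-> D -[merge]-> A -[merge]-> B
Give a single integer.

637450

step 1: scan C: cost=400, card=400
step 2: join D via merge
    card(P join D) = 400*50/(2) = 10000
    cost = 400 + 400*9 + 50*6 + 400 + 50 = 4750
step 3: join A via merge
    card(P join A) = 10000*150/(50) = 30000
    cost = 4750 + 10000*14 + 150*8 + 10000 + 150 = 156100
step 4: join B via merge
    card(P join B) = 30000*150/(100) = 45000
    cost = 156100 + 30000*15 + 150*8 + 30000 + 150 = 637450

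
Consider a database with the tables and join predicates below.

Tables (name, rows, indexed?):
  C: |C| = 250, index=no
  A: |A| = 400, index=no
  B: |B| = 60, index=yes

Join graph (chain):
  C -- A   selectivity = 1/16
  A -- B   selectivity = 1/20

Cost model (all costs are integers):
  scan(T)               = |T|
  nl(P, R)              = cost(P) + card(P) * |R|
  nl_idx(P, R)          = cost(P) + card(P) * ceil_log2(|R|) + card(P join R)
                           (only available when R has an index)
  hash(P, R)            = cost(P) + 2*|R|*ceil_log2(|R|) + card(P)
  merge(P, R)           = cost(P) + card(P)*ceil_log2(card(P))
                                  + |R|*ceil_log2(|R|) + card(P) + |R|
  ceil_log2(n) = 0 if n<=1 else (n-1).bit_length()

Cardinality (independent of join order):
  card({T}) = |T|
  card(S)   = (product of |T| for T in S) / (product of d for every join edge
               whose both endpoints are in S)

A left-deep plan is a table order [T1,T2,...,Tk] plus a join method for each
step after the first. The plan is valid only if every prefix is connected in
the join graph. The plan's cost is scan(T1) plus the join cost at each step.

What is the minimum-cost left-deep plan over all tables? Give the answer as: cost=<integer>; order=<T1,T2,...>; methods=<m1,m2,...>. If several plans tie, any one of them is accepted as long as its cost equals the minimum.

Selinger DP (subsets sized 1..n):
  {C}: scan cost=250, card=250
  {A}: scan cost=400, card=400
  {B}: scan cost=60, card=60
  {AC}: card=6250; try (C,hash)→4800, (A,merge)→6500, (C,merge)→6650, (A,hash)→7700, (A,nl)→100250, (C,nl)→100400; best=4800 via (C,hash)
  {AB}: card=1200; try (B,hash)→1520, (B,nl_idx)→4000, (A,merge)→4480, (B,merge)→4820, (A,hash)→7320, (A,nl)→24060 …(+1); best=1520 via (B,hash)
  {ABC}: card=18750; try (C,hash)→6720, (B,hash)→11770, (C,merge)→18170, (B,nl_idx)→61050, (B,merge)→92720, (C,nl)→301520 …(+1); best=6720 via (C,hash)

cost=6720; order=A,B,C; methods=hash,hash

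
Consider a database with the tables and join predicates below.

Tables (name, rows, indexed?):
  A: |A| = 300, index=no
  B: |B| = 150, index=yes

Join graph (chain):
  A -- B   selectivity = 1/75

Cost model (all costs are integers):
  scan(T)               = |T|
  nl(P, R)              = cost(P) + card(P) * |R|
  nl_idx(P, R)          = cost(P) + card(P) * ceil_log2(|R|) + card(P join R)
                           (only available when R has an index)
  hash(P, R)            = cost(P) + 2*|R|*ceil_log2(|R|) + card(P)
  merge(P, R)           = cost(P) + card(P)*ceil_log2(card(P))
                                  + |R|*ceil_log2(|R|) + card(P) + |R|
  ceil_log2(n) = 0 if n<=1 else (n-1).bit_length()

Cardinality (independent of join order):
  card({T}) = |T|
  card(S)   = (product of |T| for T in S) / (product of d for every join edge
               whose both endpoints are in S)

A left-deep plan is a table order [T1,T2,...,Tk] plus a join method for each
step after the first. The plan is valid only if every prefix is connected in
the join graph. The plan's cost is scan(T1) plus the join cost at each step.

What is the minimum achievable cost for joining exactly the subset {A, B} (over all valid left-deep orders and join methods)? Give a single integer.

Selinger DP over subsets of {A,B}:
  {A}: scan cost=300, card=300
  {B}: scan cost=150, card=150
  {AB}: card=600; try (B,hash)→3000, (B,nl_idx)→3300, (A,merge)→4500, (B,merge)→4650, (A,hash)→5700, (A,nl)→45150 …(+1); best=3000 via (B,hash)

3000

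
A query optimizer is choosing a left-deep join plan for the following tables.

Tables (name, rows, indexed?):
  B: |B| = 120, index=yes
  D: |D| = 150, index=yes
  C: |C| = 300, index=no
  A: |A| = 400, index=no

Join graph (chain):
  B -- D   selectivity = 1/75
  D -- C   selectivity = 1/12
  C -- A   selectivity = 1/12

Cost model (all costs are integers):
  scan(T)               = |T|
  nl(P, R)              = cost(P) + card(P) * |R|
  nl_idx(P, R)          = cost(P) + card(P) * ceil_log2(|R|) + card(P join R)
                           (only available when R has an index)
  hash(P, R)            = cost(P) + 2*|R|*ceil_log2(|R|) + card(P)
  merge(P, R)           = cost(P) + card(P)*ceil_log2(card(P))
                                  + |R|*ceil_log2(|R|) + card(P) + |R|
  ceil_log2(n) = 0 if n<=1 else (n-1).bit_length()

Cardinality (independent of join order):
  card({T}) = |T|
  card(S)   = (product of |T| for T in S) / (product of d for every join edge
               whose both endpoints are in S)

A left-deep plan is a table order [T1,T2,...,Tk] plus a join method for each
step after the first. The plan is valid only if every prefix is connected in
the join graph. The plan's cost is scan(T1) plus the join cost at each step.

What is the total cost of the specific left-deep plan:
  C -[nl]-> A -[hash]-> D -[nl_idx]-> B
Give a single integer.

1207700

step 1: scan C: cost=300, card=300
step 2: join A via nl
    card(P join A) = 300*400/(12) = 10000
    cost = 300 + 300*400 = 120300
step 3: join D via hash
    card(P join D) = 10000*150/(12) = 125000
    cost = 120300 + 2*150*8 + 10000 = 132700
step 4: join B via nl_idx
    card(P join B) = 125000*120/(75) = 200000
    cost = 132700 + 125000*7 + 200000 = 1207700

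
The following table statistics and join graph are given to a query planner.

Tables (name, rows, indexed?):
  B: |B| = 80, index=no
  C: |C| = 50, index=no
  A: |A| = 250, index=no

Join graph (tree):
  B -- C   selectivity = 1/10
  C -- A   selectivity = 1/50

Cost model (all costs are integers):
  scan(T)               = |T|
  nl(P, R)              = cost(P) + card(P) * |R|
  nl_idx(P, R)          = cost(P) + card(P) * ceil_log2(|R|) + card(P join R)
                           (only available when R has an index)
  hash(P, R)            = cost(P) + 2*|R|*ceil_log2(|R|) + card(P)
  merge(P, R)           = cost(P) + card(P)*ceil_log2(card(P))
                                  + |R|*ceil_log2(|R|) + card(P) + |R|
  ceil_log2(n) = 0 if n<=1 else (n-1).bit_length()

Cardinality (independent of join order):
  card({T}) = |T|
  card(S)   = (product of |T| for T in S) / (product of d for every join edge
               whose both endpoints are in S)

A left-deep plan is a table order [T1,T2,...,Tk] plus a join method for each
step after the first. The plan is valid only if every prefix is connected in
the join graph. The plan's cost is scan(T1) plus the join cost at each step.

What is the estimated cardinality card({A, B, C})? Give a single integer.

2000

Tables in S: A(250), B(80), C(50)
Edges inside S: B-C(d=10), C-A(d=50)
numerator = 250 * 80 * 50 = 1000000
denominator = 10 * 50 = 500
card(S) = 1000000 / 500 = 2000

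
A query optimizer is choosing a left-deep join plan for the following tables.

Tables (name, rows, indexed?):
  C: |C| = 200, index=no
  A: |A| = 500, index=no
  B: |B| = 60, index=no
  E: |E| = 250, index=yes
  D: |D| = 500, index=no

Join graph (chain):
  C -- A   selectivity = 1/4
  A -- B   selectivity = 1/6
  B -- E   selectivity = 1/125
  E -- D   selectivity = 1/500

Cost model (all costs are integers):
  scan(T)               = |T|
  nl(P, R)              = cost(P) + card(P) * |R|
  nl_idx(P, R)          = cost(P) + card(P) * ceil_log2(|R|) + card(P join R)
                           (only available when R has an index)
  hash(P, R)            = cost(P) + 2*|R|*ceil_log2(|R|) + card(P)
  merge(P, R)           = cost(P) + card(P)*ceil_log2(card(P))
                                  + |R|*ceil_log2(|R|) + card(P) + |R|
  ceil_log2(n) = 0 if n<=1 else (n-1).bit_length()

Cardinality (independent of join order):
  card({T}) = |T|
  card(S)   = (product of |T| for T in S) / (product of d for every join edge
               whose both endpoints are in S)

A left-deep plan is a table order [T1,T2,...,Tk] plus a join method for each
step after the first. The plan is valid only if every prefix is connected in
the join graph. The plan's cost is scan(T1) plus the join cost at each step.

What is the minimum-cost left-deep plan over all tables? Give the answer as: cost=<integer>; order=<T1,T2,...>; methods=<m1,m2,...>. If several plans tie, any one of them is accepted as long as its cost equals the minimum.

cost=24880; order=D,E,B,A,C; methods=nl_idx,hash,merge,hash

Selinger DP (subsets sized 1..n):
  {C}: scan cost=200, card=200
  {A}: scan cost=500, card=500
  {B}: scan cost=60, card=60
  {E}: scan cost=250, card=250
  {D}: scan cost=500, card=500
  {AC}: card=25000; try (C,hash)→4200, (A,merge)→7000, (C,merge)→7300, (A,hash)→9400, (A,nl)→100200, (C,nl)→100500; best=4200 via (C,hash)
  {AB}: card=5000; try (B,hash)→1720, (A,merge)→5480, (B,merge)→5920, (A,hash)→9120, (A,nl)→30060, (B,nl)→30500; best=1720 via (B,hash)
  {BE}: card=120; try (E,nl_idx)→660, (B,hash)→1220, (E,merge)→2730, (B,merge)→2920, (E,hash)→4120, (E,nl)→15060 …(+1); best=660 via (E,nl_idx)
  {DE}: card=250; try (E,nl_idx)→4750, (E,hash)→5000, (D,merge)→7500, (E,merge)→7750, (D,hash)→9500, (D,nl)→125250 …(+1); best=4750 via (E,nl_idx)
  {ABC}: card=250000; try (C,hash)→9920, (B,hash)→29920, (C,merge)→73520, (B,merge)→404620, (C,nl)→1001720, (B,nl)→1504200; best=9920 via (C,hash)
  {ABE}: card=10000; try (A,merge)→6620, (A,hash)→9780, (E,hash)→10720, (E,nl_idx)→51720, (A,nl)→60660, (E,merge)→73970 …(+1); best=6620 via (A,merge)
  {BDE}: card=120; try (B,hash)→5720, (D,merge)→6620, (B,merge)→7420, (D,hash)→9780, (B,nl)→19750, (D,nl)→60660; best=5720 via (B,hash)
  {ABCE}: card=500000; try (C,hash)→19820, (C,merge)→158420, (E,hash)→263920, (C,nl)→2006620, (E,nl_idx)→2509920, (E,merge)→4762170 …(+1); best=19820 via (C,hash)
  {ABDE}: card=10000; try (A,merge)→11680, (A,hash)→14840, (D,hash)→25620, (A,nl)→65720, (D,merge)→161620, (D,nl)→5006620; best=11680 via (A,merge)
  {ABCDE}: card=500000; try (C,hash)→24880, (C,merge)→163480, (D,hash)→528820, (C,nl)→2011680, (D,merge)→10024820, (D,nl)→250019820; best=24880 via (C,hash)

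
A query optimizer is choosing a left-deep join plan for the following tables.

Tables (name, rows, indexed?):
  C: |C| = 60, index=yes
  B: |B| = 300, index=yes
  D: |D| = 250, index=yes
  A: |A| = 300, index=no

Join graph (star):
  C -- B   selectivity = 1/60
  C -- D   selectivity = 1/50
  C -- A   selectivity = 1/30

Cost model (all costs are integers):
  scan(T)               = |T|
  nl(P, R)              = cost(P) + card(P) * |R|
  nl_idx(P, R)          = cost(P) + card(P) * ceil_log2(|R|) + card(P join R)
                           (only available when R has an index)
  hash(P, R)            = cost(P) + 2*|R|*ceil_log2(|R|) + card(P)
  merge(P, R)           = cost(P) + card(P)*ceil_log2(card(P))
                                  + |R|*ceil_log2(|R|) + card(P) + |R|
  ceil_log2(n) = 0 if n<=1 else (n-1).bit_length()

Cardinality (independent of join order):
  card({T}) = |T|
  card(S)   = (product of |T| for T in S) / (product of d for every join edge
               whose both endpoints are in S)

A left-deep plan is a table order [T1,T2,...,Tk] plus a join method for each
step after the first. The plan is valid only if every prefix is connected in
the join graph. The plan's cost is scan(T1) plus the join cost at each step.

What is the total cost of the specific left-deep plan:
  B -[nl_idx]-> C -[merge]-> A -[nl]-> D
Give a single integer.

758400

step 1: scan B: cost=300, card=300
step 2: join C via nl_idx
    card(P join C) = 300*60/(60) = 300
    cost = 300 + 300*6 + 300 = 2400
step 3: join A via merge
    card(P join A) = 300*300/(30) = 3000
    cost = 2400 + 300*9 + 300*9 + 300 + 300 = 8400
step 4: join D via nl
    card(P join D) = 3000*250/(50) = 15000
    cost = 8400 + 3000*250 = 758400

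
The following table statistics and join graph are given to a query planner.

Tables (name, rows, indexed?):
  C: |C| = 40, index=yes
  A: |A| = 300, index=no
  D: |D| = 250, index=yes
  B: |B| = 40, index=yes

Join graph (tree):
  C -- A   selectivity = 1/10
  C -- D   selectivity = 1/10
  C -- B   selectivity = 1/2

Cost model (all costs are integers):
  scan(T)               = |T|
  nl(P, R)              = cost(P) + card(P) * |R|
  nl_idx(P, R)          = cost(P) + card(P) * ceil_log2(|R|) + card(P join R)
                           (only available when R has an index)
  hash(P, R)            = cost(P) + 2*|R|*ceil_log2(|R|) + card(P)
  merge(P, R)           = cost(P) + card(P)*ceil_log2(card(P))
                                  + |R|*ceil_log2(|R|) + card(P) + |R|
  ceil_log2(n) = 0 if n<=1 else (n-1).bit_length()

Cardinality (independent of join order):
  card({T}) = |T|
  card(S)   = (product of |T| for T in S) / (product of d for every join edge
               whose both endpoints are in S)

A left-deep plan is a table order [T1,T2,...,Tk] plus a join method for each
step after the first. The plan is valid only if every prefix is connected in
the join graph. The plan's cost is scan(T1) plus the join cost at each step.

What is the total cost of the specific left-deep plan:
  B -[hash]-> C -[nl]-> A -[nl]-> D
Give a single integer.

step 1: scan B: cost=40, card=40
step 2: join C via hash
    card(P join C) = 40*40/(2) = 800
    cost = 40 + 2*40*6 + 40 = 560
step 3: join A via nl
    card(P join A) = 800*300/(10) = 24000
    cost = 560 + 800*300 = 240560
step 4: join D via nl
    card(P join D) = 24000*250/(10) = 600000
    cost = 240560 + 24000*250 = 6240560

6240560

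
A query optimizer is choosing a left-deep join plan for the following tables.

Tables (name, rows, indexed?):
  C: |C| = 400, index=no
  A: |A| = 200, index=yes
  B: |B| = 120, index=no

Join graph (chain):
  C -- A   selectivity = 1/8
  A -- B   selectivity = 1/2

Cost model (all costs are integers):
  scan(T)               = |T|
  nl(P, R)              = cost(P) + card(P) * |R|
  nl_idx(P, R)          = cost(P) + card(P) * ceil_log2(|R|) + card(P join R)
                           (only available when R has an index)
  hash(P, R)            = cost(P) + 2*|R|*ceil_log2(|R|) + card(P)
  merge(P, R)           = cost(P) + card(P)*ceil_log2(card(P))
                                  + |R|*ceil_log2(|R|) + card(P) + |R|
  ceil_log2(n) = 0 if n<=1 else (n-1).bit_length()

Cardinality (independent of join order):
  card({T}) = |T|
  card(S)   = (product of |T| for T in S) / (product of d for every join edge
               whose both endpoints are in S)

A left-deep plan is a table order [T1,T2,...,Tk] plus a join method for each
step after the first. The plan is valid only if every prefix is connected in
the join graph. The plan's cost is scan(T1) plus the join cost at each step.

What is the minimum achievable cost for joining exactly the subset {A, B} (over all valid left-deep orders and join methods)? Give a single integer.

2080

Selinger DP over subsets of {A,B}:
  {A}: scan cost=200, card=200
  {B}: scan cost=120, card=120
  {AB}: card=12000; try (B,hash)→2080, (A,merge)→2880, (B,merge)→2960, (A,hash)→3440, (A,nl_idx)→13080, (A,nl)→24120 …(+1); best=2080 via (B,hash)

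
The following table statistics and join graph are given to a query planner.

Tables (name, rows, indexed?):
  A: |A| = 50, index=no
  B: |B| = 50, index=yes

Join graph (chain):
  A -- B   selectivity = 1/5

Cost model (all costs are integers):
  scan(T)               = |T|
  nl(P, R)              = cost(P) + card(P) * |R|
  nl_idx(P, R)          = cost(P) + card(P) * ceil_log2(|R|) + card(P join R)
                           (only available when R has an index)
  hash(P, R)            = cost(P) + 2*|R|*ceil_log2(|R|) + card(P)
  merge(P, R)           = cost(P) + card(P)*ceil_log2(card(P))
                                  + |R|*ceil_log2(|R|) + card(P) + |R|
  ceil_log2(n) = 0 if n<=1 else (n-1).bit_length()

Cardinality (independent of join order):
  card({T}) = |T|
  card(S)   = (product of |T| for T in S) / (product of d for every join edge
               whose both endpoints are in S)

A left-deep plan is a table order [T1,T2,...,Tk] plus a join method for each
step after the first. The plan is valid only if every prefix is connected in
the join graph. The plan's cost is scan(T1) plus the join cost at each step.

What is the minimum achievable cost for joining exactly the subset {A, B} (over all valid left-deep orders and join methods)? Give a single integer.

700

Selinger DP over subsets of {A,B}:
  {A}: scan cost=50, card=50
  {B}: scan cost=50, card=50
  {AB}: card=500; try (B,hash)→700, (A,hash)→700, (B,merge)→750, (A,merge)→750, (B,nl_idx)→850, (B,nl)→2550 …(+1); best=700 via (B,hash)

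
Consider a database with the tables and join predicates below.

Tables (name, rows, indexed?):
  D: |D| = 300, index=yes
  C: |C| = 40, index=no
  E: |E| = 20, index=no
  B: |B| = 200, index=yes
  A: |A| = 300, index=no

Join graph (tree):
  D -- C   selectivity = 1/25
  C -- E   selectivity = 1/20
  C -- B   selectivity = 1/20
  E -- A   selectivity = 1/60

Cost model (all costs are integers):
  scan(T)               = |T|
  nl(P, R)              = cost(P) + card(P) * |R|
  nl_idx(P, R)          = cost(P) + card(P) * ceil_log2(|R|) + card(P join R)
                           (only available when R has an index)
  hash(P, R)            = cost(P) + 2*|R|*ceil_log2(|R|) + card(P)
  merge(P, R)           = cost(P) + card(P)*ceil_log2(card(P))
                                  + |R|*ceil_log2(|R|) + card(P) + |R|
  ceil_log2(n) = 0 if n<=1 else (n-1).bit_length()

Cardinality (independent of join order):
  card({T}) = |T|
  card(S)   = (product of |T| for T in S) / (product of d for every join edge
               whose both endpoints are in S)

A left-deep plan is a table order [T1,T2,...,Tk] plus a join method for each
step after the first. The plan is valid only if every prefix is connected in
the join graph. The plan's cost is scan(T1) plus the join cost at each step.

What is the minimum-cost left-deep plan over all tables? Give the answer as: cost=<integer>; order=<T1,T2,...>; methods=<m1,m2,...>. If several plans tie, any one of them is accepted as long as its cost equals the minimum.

Selinger DP (subsets sized 1..n):
  {D}: scan cost=300, card=300
  {C}: scan cost=40, card=40
  {E}: scan cost=20, card=20
  {B}: scan cost=200, card=200
  {A}: scan cost=300, card=300
  {CD}: card=480; try (D,nl_idx)→880, (C,hash)→1080, (D,merge)→3320, (C,merge)→3580, (D,hash)→5480, (D,nl)→12040 …(+1); best=880 via (D,nl_idx)
  {CE}: card=40; try (E,hash)→280, (C,merge)→420, (E,merge)→440, (C,hash)→520, (C,nl)→820, (E,nl)→840; best=280 via (E,hash)
  {BC}: card=400; try (B,nl_idx)→760, (C,hash)→880, (B,merge)→2120, (C,merge)→2280, (B,hash)→3280, (B,nl)→8040 …(+1); best=760 via (B,nl_idx)
  {AE}: card=100; try (E,hash)→800, (A,merge)→3140, (E,merge)→3420, (A,hash)→5440, (A,nl)→6020, (E,nl)→6300; best=800 via (E,hash)
  {CDE}: card=480; try (D,nl_idx)→1120, (E,hash)→1560, (D,merge)→3560, (D,hash)→5720, (E,merge)→5800, (E,nl)→10480 …(+1); best=1120 via (D,nl_idx)
  {BCD}: card=4800; try (B,hash)→4560, (D,hash)→6560, (B,merge)→7480, (D,merge)→7760, (D,nl_idx)→9160, (B,nl_idx)→9520 …(+2); best=4560 via (B,hash)
  {BCE}: card=400; try (B,nl_idx)→1000, (E,hash)→1360, (B,merge)→2360, (B,hash)→3520, (E,merge)→4880, (B,nl)→8280 …(+1); best=1000 via (B,nl_idx)
  {ACE}: card=200; try (C,hash)→1380, (C,merge)→1880, (A,merge)→3560, (C,nl)→4800, (A,hash)→5720, (A,nl)→12280; best=1380 via (C,hash)
  {BCDE}: card=4800; try (B,hash)→4800, (D,hash)→6800, (B,merge)→7720, (D,merge)→8000, (D,nl_idx)→9400, (E,hash)→9560 …(+5); best=4800 via (B,hash)
  {ACDE}: card=2400; try (D,nl_idx)→5580, (D,merge)→6180, (D,hash)→6980, (A,hash)→7000, (A,merge)→8920, (D,nl)→61380 …(+1); best=5580 via (D,nl_idx)
  {ABCE}: card=2000; try (B,hash)→4780, (B,merge)→4980, (B,nl_idx)→4980, (A,hash)→6800, (A,merge)→8000, (B,nl)→41380 …(+1); best=4780 via (B,hash)
  {ABCDE}: card=24000; try (B,hash)→11180, (D,hash)→12180, (A,hash)→15000, (D,merge)→31780, (B,merge)→38580, (D,nl_idx)→46780 …(+5); best=11180 via (B,hash)

cost=11180; order=A,E,C,D,B; methods=hash,hash,nl_idx,hash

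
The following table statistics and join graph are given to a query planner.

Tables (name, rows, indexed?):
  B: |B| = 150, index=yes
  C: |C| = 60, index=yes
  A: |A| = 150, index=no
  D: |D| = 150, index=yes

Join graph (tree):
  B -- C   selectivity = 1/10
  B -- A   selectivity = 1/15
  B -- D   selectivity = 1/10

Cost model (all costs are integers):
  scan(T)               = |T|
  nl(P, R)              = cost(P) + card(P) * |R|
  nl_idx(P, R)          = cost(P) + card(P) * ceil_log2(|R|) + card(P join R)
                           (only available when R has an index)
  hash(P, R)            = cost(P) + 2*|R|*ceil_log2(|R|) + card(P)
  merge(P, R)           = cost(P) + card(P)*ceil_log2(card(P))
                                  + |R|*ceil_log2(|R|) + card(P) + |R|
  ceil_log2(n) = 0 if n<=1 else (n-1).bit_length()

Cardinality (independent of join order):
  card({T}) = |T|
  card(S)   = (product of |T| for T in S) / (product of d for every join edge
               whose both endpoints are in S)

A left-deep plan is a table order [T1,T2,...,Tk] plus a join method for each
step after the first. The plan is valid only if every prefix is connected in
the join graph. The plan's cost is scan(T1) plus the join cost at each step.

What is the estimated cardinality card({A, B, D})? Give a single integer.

Tables in S: A(150), B(150), D(150)
Edges inside S: B-A(d=15), B-D(d=10)
numerator = 150 * 150 * 150 = 3375000
denominator = 15 * 10 = 150
card(S) = 3375000 / 150 = 22500

22500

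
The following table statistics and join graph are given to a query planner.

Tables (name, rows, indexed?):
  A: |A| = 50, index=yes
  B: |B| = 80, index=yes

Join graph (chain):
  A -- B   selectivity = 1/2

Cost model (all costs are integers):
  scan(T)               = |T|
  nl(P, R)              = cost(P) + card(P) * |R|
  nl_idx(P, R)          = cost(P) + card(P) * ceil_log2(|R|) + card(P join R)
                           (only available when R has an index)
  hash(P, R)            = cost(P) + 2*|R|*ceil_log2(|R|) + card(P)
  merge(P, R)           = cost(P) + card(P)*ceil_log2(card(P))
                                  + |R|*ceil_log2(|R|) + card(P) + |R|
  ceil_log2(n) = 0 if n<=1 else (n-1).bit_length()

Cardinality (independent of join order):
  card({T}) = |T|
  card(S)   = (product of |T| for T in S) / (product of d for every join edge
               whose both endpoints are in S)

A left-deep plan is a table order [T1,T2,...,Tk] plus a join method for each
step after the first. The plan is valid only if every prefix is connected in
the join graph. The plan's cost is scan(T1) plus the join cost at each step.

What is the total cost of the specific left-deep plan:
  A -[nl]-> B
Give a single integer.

step 1: scan A: cost=50, card=50
step 2: join B via nl
    card(P join B) = 50*80/(2) = 2000
    cost = 50 + 50*80 = 4050

4050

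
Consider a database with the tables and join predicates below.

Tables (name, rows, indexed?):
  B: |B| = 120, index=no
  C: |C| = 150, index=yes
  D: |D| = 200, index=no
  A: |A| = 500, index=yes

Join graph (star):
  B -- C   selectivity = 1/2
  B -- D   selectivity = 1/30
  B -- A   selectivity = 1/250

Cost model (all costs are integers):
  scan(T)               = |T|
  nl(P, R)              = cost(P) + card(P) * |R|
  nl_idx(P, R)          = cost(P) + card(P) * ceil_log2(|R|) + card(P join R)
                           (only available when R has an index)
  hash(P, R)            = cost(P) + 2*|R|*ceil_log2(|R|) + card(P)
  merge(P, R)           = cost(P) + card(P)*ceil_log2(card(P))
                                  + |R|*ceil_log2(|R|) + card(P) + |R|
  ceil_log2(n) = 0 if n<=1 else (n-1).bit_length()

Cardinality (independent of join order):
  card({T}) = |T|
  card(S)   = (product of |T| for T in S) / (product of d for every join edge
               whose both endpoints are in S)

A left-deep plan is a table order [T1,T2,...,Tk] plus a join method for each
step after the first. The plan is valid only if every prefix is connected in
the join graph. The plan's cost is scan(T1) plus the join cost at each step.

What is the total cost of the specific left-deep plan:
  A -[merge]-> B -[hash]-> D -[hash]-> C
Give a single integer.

step 1: scan A: cost=500, card=500
step 2: join B via merge
    card(P join B) = 500*120/(250) = 240
    cost = 500 + 500*9 + 120*7 + 500 + 120 = 6460
step 3: join D via hash
    card(P join D) = 240*200/(30) = 1600
    cost = 6460 + 2*200*8 + 240 = 9900
step 4: join C via hash
    card(P join C) = 1600*150/(2) = 120000
    cost = 9900 + 2*150*8 + 1600 = 13900

13900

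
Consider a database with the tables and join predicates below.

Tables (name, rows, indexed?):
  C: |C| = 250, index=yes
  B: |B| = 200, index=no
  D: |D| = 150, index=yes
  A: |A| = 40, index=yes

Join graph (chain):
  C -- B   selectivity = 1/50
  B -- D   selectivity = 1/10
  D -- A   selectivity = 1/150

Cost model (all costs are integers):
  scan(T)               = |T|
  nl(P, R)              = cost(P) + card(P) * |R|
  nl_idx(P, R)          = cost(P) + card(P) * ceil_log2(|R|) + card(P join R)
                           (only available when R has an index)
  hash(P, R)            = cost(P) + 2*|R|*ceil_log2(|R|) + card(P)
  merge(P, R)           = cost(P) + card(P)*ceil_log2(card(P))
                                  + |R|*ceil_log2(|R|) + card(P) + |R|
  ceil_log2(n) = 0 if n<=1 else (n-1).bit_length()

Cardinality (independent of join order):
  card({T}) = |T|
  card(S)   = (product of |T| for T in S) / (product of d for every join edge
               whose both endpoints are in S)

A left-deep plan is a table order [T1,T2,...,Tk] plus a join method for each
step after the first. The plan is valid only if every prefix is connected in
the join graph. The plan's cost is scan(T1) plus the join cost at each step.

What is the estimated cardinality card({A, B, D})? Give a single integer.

800

Tables in S: A(40), B(200), D(150)
Edges inside S: B-D(d=10), D-A(d=150)
numerator = 40 * 200 * 150 = 1200000
denominator = 10 * 150 = 1500
card(S) = 1200000 / 1500 = 800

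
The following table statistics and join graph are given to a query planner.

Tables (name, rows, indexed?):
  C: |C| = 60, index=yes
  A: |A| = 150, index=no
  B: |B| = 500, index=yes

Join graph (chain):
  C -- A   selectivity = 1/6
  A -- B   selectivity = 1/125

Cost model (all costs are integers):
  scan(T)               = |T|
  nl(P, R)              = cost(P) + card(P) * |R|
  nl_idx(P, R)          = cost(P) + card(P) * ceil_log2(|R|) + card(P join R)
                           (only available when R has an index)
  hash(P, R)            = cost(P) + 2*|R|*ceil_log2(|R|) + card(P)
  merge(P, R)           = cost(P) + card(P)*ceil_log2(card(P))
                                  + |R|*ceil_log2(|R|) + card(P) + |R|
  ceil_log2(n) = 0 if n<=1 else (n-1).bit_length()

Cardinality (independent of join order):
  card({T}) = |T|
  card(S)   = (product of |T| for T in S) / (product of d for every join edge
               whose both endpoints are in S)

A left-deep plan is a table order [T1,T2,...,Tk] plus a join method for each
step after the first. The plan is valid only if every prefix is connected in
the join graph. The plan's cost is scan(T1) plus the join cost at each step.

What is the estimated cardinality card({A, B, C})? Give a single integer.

6000

Tables in S: A(150), B(500), C(60)
Edges inside S: C-A(d=6), A-B(d=125)
numerator = 150 * 500 * 60 = 4500000
denominator = 6 * 125 = 750
card(S) = 4500000 / 750 = 6000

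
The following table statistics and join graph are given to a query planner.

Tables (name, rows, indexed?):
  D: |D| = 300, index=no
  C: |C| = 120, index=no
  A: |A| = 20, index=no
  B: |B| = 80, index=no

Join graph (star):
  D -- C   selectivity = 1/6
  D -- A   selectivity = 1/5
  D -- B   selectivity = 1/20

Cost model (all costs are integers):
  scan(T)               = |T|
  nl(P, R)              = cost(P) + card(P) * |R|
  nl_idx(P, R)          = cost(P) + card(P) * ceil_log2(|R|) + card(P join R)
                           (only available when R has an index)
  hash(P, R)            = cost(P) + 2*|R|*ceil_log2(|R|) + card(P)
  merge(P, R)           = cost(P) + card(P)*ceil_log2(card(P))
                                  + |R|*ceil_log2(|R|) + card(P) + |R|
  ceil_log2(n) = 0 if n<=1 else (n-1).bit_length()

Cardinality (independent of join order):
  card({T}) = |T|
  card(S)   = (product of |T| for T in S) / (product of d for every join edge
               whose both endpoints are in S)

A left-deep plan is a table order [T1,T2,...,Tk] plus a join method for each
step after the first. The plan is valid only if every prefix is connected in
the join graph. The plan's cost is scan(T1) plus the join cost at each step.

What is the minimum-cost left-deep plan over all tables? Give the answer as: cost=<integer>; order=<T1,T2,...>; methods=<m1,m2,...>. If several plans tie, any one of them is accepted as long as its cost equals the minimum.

cost=9600; order=D,A,B,C; methods=hash,hash,hash

Selinger DP (subsets sized 1..n):
  {D}: scan cost=300, card=300
  {C}: scan cost=120, card=120
  {A}: scan cost=20, card=20
  {B}: scan cost=80, card=80
  {CD}: card=6000; try (C,hash)→2280, (D,merge)→4080, (C,merge)→4260, (D,hash)→5640, (D,nl)→36120, (C,nl)→36300; best=2280 via (C,hash)
  {AD}: card=1200; try (A,hash)→800, (D,merge)→3140, (A,merge)→3420, (D,hash)→5440, (D,nl)→6020, (A,nl)→6300; best=800 via (A,hash)
  {BD}: card=1200; try (B,hash)→1720, (D,merge)→3720, (B,merge)→3940, (D,hash)→5560, (D,nl)→24080, (B,nl)→24300; best=1720 via (B,hash)
  {ACD}: card=24000; try (C,hash)→3680, (A,hash)→8480, (C,merge)→16160, (A,merge)→86400, (A,nl)→122280, (C,nl)→144800; best=3680 via (C,hash)
  {BCD}: card=24000; try (C,hash)→4600, (B,hash)→9400, (C,merge)→17080, (B,merge)→86920, (C,nl)→145720, (B,nl)→482280; best=4600 via (C,hash)
  {ABD}: card=4800; try (B,hash)→3120, (A,hash)→3120, (B,merge)→15840, (A,merge)→16240, (A,nl)→25720, (B,nl)→96800; best=3120 via (B,hash)
  {ABCD}: card=96000; try (C,hash)→9600, (B,hash)→28800, (A,hash)→28800, (C,merge)→71280, (B,merge)→388320, (A,merge)→388720 …(+3); best=9600 via (C,hash)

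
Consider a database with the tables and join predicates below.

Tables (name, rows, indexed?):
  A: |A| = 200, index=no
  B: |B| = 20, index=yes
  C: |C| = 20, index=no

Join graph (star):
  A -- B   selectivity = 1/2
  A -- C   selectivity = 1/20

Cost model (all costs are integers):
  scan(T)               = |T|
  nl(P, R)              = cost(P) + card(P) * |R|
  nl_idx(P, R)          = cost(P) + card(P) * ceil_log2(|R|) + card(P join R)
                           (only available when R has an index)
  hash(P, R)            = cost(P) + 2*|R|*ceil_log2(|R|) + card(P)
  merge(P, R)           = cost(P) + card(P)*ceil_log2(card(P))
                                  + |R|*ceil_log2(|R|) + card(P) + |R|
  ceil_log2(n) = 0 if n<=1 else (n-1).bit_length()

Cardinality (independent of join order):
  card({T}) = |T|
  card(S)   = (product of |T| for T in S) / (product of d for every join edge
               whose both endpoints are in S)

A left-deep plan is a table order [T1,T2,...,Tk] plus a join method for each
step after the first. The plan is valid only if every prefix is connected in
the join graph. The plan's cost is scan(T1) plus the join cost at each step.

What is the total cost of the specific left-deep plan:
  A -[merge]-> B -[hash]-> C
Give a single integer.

4320

step 1: scan A: cost=200, card=200
step 2: join B via merge
    card(P join B) = 200*20/(2) = 2000
    cost = 200 + 200*8 + 20*5 + 200 + 20 = 2120
step 3: join C via hash
    card(P join C) = 2000*20/(20) = 2000
    cost = 2120 + 2*20*5 + 2000 = 4320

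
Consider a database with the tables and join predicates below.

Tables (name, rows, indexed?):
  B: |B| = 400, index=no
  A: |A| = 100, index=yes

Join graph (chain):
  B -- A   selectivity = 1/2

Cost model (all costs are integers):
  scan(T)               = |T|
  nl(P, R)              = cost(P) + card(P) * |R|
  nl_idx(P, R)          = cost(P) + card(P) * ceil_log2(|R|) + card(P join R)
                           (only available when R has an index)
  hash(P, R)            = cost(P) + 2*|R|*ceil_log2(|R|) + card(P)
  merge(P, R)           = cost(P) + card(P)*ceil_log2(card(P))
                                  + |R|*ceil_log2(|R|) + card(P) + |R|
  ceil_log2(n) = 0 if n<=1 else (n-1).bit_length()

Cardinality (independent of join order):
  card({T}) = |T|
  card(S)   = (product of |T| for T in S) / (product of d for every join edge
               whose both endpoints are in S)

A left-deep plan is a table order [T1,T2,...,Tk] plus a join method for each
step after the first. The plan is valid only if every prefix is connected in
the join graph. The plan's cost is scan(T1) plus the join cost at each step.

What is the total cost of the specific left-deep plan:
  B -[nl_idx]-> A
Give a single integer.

23200

step 1: scan B: cost=400, card=400
step 2: join A via nl_idx
    card(P join A) = 400*100/(2) = 20000
    cost = 400 + 400*7 + 20000 = 23200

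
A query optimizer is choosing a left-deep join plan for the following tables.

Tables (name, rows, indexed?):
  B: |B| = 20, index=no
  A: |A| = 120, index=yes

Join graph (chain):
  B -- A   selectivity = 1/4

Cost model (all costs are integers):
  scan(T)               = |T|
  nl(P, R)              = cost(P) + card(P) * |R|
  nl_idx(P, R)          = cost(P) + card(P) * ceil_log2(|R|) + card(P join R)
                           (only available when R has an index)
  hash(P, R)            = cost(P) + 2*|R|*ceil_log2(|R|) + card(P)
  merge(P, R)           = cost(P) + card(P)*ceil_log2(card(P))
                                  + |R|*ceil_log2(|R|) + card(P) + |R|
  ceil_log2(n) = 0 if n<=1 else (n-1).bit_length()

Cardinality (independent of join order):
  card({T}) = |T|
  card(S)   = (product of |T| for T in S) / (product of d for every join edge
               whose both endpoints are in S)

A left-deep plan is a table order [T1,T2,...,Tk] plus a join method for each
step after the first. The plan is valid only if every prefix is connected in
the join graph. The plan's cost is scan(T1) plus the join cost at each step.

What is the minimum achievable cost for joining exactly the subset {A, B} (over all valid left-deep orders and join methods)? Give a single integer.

440

Selinger DP over subsets of {A,B}:
  {B}: scan cost=20, card=20
  {A}: scan cost=120, card=120
  {AB}: card=600; try (B,hash)→440, (A,nl_idx)→760, (A,merge)→1100, (B,merge)→1200, (A,hash)→1720, (A,nl)→2420 …(+1); best=440 via (B,hash)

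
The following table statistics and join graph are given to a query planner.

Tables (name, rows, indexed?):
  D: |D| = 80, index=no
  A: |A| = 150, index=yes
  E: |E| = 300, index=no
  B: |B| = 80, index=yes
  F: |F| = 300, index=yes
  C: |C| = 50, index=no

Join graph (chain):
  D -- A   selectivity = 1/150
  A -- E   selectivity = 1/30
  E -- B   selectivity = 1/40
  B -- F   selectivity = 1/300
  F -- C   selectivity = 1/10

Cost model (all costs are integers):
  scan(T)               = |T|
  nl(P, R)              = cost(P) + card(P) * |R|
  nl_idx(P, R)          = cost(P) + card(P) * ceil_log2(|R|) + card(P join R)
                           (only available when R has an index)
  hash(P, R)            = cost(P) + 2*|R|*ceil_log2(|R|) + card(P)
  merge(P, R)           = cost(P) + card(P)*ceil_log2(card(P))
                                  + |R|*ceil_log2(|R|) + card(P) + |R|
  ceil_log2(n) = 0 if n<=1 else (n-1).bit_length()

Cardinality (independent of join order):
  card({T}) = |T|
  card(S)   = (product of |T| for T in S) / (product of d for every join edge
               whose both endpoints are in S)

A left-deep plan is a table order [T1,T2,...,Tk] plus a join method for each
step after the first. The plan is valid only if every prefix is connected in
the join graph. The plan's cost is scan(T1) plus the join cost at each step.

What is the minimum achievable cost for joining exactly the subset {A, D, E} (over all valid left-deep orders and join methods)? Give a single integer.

Selinger DP over subsets of {A,D,E}:
  {D}: scan cost=80, card=80
  {A}: scan cost=150, card=150
  {E}: scan cost=300, card=300
  {AD}: card=80; try (A,nl_idx)→800, (D,hash)→1420, (A,merge)→2070, (D,merge)→2140, (A,hash)→2560, (A,nl)→12080 …(+1); best=800 via (A,nl_idx)
  {AE}: card=1500; try (A,hash)→3000, (A,nl_idx)→4200, (E,merge)→4500, (A,merge)→4650, (E,hash)→5700, (E,nl)→45150 …(+1); best=3000 via (A,hash)
  {ADE}: card=800; try (E,merge)→4440, (D,hash)→5620, (E,hash)→6280, (D,merge)→21640, (E,nl)→24800, (D,nl)→123000; best=4440 via (E,merge)

4440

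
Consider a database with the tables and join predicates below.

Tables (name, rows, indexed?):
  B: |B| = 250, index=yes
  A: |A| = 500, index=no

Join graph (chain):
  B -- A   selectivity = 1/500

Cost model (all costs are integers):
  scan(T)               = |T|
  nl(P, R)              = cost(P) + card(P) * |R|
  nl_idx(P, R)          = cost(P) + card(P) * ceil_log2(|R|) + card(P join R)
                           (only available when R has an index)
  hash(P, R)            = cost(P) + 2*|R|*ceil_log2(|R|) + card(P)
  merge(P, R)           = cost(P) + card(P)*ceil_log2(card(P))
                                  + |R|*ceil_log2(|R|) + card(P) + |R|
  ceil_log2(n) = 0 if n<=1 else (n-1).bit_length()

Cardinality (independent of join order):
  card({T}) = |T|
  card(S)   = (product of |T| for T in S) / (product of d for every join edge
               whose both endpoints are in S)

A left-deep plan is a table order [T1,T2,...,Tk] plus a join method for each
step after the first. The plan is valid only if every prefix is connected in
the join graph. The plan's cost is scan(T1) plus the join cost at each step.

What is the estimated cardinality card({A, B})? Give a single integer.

Tables in S: A(500), B(250)
Edges inside S: B-A(d=500)
numerator = 500 * 250 = 125000
denominator = 500 = 500
card(S) = 125000 / 500 = 250

250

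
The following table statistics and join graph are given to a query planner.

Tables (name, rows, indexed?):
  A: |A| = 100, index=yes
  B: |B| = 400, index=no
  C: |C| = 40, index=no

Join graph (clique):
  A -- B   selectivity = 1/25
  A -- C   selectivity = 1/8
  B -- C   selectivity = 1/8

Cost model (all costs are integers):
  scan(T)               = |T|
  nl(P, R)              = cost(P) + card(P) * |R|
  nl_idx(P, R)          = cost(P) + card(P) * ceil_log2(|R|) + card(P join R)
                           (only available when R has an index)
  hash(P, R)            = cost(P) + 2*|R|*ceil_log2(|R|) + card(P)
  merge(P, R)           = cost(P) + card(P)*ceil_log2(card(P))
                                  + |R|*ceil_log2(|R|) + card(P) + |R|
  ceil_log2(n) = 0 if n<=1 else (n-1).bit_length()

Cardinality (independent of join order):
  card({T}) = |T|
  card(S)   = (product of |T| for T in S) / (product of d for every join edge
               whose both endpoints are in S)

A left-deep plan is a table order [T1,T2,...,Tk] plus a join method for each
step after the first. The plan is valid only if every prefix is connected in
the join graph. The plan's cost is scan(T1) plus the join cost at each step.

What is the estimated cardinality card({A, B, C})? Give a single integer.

Tables in S: A(100), B(400), C(40)
Edges inside S: A-B(d=25), A-C(d=8), B-C(d=8)
numerator = 100 * 400 * 40 = 1600000
denominator = 25 * 8 * 8 = 1600
card(S) = 1600000 / 1600 = 1000

1000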